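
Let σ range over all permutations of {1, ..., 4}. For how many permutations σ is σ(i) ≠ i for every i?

The subfactorial !4 = [4!/e] (nearest integer).
4! = 24, and 24/e ≈ 8.83, so !4 = 9.

9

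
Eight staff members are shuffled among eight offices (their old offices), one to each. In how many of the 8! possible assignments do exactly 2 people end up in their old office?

Choose which 2 of the 8 are fixed: C(8,2) = 28.
The remaining 6 must be deranged: !6 = 265.
Total: 28 × 265 = 7420.

7420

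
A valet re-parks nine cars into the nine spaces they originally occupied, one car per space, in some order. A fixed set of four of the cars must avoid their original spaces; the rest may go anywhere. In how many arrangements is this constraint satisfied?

Let A_j be the event that the j-th constrained one is fixed. By inclusion-exclusion over the 4 events:
Σ_{j=0}^{4} (-1)^j C(4,j)(9-j)!
= C(4,0)·9! - C(4,1)·8! + C(4,2)·7! - C(4,3)·6! + C(4,4)·5!
= 362880 - 161280 + 30240 - 2880 + 120
= 229080

229080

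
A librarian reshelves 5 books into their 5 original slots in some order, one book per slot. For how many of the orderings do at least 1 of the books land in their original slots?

76

# with exactly i fixed is C(5,i)·!(5-i); sum over i=1..5:
  i=1: C(5,1)·!4 = 5·9 = 45
  i=2: C(5,2)·!3 = 10·2 = 20
  i=3: C(5,3)·!2 = 10·1 = 10
  i=4: C(5,4)·!1 = 5·0 = 0
  i=5: C(5,5)·!0 = 1·1 = 1
Total = 76.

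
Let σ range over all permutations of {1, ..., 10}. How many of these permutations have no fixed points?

The number of derangements of 10 is !10 = Σ_{k=0}^{10} (-1)^k·10!/k!
= 10! - 10!/1! + 10!/2! - 10!/3! + 10!/4! - 10!/5! + 10!/6! - 10!/7! + 10!/8! - 10!/9! + 10!/10!
= 3628800 - 3628800 + 1814400 - 604800 + 151200 - 30240 + 5040 - 720 + 90 - 10 + 1
= 1334961

1334961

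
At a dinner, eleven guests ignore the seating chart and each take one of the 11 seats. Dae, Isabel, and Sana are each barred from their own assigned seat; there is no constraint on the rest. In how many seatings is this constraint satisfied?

30078720

Inclusion-exclusion on the 3 forbidden self-matches:
Σ_{j=0}^{3} (-1)^j C(3,j)(11-j)!
= C(3,0)·11! - C(3,1)·10! + C(3,2)·9! - C(3,3)·8!
= 39916800 - 10886400 + 1088640 - 40320
= 30078720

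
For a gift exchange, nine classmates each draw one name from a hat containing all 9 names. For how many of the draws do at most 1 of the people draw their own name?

266993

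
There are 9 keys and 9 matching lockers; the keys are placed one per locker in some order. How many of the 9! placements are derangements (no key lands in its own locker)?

133496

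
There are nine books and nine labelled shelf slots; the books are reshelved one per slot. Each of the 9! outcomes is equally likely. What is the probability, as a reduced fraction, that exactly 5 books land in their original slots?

Favorable outcomes: C(9,5)·!4 = 126·9 = 1134.
Total outcomes: 9! = 362880.
Probability = 1134/362880 = 1/320.

1/320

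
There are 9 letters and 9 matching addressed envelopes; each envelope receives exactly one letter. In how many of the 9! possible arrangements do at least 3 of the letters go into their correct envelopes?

# with exactly i fixed is C(9,i)·!(9-i); sum over i=3..9:
  i=3: C(9,3)·!6 = 84·265 = 22260
  i=4: C(9,4)·!5 = 126·44 = 5544
  i=5: C(9,5)·!4 = 126·9 = 1134
  i=6: C(9,6)·!3 = 84·2 = 168
  i=7: C(9,7)·!2 = 36·1 = 36
  i=8: C(9,8)·!1 = 9·0 = 0
  i=9: C(9,9)·!0 = 1·1 = 1
Total = 29143.

29143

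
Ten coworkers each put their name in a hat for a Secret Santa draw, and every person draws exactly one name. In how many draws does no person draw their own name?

The number of derangements of 10 is !10 = Σ_{k=0}^{10} (-1)^k·10!/k!
= 10! - 10!/1! + 10!/2! - 10!/3! + 10!/4! - 10!/5! + 10!/6! - 10!/7! + 10!/8! - 10!/9! + 10!/10!
= 3628800 - 3628800 + 1814400 - 604800 + 151200 - 30240 + 5040 - 720 + 90 - 10 + 1
= 1334961

1334961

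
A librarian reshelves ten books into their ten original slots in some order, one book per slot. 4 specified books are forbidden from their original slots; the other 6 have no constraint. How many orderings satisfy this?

2399760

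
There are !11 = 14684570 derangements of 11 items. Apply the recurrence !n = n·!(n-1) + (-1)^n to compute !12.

!12 = 12·14684570 + 1 = 176214841.

176214841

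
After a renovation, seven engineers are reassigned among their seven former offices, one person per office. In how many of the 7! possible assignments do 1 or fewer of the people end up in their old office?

3709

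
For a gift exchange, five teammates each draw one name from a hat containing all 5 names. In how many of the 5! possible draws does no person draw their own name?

!5 = 5! · Σ_{k=0}^{5} (-1)^k/k!
= 5! - 5!/1! + 5!/2! - 5!/3! + 5!/4! - 5!/5!
= 120 - 120 + 60 - 20 + 5 - 1
= 44

44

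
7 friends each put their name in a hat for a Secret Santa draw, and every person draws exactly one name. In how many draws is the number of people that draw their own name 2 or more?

# with exactly i fixed is C(7,i)·!(7-i); sum over i=2..7:
  i=2: C(7,2)·!5 = 21·44 = 924
  i=3: C(7,3)·!4 = 35·9 = 315
  i=4: C(7,4)·!3 = 35·2 = 70
  i=5: C(7,5)·!2 = 21·1 = 21
  i=6: C(7,6)·!1 = 7·0 = 0
  i=7: C(7,7)·!0 = 1·1 = 1
Total = 1331.

1331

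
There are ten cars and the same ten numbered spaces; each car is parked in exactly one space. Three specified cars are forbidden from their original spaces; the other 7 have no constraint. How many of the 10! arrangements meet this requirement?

Inclusion-exclusion on the 3 forbidden self-matches:
Σ_{j=0}^{3} (-1)^j C(3,j)(10-j)!
= C(3,0)·10! - C(3,1)·9! + C(3,2)·8! - C(3,3)·7!
= 3628800 - 1088640 + 120960 - 5040
= 2656080

2656080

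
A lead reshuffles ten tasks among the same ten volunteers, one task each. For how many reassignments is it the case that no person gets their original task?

1334961

!10 = 10! · Σ_{k=0}^{10} (-1)^k/k!
= 10! - 10!/1! + 10!/2! - 10!/3! + 10!/4! - 10!/5! + 10!/6! - 10!/7! + 10!/8! - 10!/9! + 10!/10!
= 3628800 - 3628800 + 1814400 - 604800 + 151200 - 30240 + 5040 - 720 + 90 - 10 + 1
= 1334961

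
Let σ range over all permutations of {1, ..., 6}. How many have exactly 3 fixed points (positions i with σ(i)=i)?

40

Choose which 3 of the 6 are fixed: C(6,3) = 20.
The other 3 form a derangement: !3 = 2.
Total: 20 × 2 = 40.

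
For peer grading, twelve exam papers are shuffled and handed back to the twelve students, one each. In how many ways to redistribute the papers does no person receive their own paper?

Use !n = (n-1)(!(n-1) + !(n-2)).
!12 = 11·(14684570 + 1334961) = 11·16019531 = 176214841

176214841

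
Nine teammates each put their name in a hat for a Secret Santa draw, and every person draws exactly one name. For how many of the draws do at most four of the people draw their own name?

# with exactly i fixed is C(9,i)·!(9-i); sum over i=0..4:
  i=0: C(9,0)·!9 = 1·133496 = 133496
  i=1: C(9,1)·!8 = 9·14833 = 133497
  i=2: C(9,2)·!7 = 36·1854 = 66744
  i=3: C(9,3)·!6 = 84·265 = 22260
  i=4: C(9,4)·!5 = 126·44 = 5544
Total = 361541.

361541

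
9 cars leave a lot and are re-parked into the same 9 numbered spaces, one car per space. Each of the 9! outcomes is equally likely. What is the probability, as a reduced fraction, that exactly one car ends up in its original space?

Favorable outcomes: C(9,1)·!8 = 9·14833 = 133497.
Total outcomes: 9! = 362880.
Probability = 133497/362880 = 2119/5760.

2119/5760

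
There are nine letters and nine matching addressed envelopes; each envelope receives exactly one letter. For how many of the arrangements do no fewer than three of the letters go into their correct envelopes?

29143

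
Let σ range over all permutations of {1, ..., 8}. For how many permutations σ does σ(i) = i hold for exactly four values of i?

Pick the 4 fixed positions: C(8,4) = 70 ways.
The remaining 4 must be deranged: !4 = 9.
Total: 70 × 9 = 630.

630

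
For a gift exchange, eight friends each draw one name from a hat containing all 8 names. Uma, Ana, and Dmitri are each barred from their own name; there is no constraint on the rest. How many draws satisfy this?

27240

Let A_j be the event that the j-th constrained one is fixed. By inclusion-exclusion over the 3 events:
Σ_{j=0}^{3} (-1)^j C(3,j)(8-j)!
= C(3,0)·8! - C(3,1)·7! + C(3,2)·6! - C(3,3)·5!
= 40320 - 15120 + 2160 - 120
= 27240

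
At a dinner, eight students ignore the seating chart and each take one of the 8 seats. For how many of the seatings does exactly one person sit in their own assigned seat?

Choose which one of the 8 is fixed: C(8,1) = 8.
The other 7 form a derangement: !7 = 1854.
Total: 8 × 1854 = 14832.

14832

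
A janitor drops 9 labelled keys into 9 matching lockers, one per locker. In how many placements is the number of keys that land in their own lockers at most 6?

Sum C(9,i)·!(9-i) for i = 0..6:
  i=0: C(9,0)·!9 = 1·133496 = 133496
  i=1: C(9,1)·!8 = 9·14833 = 133497
  i=2: C(9,2)·!7 = 36·1854 = 66744
  i=3: C(9,3)·!6 = 84·265 = 22260
  i=4: C(9,4)·!5 = 126·44 = 5544
  i=5: C(9,5)·!4 = 126·9 = 1134
  i=6: C(9,6)·!3 = 84·2 = 168
Total = 362843.

362843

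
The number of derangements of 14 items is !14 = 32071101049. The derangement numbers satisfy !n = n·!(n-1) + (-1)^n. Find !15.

481066515734

!15 = 15·32071101049 - 1 = 481066515734.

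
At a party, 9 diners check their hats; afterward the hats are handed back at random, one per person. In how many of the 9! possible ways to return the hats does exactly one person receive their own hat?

133497

Pick the single fixed position: C(9,1) = 9 ways.
The other 8 form a derangement: !8 = 14833.
Total: 9 × 14833 = 133497.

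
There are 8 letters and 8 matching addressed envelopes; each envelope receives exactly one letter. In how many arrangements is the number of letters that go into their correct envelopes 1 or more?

25487

Sum C(8,i)·!(8-i) for i = 1..8:
  i=1: C(8,1)·!7 = 8·1854 = 14832
  i=2: C(8,2)·!6 = 28·265 = 7420
  i=3: C(8,3)·!5 = 56·44 = 2464
  i=4: C(8,4)·!4 = 70·9 = 630
  i=5: C(8,5)·!3 = 56·2 = 112
  i=6: C(8,6)·!2 = 28·1 = 28
  i=7: C(8,7)·!1 = 8·0 = 0
  i=8: C(8,8)·!0 = 1·1 = 1
Total = 25487.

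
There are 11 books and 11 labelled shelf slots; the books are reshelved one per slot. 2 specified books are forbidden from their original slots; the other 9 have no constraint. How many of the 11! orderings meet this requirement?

Let A_j be the event that the j-th constrained one is fixed. By inclusion-exclusion over the 2 events:
Σ_{j=0}^{2} (-1)^j C(2,j)(11-j)!
= C(2,0)·11! - C(2,1)·10! + C(2,2)·9!
= 39916800 - 7257600 + 362880
= 33022080

33022080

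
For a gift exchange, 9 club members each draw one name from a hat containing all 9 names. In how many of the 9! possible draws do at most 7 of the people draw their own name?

# with exactly i fixed is C(9,i)·!(9-i); sum over i=0..7:
  i=0: C(9,0)·!9 = 1·133496 = 133496
  i=1: C(9,1)·!8 = 9·14833 = 133497
  i=2: C(9,2)·!7 = 36·1854 = 66744
  i=3: C(9,3)·!6 = 84·265 = 22260
  i=4: C(9,4)·!5 = 126·44 = 5544
  i=5: C(9,5)·!4 = 126·9 = 1134
  i=6: C(9,6)·!3 = 84·2 = 168
  i=7: C(9,7)·!2 = 36·1 = 36
Total = 362879.

362879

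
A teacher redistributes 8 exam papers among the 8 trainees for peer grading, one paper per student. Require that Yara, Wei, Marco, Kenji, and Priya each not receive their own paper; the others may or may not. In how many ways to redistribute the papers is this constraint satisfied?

Inclusion-exclusion on the 5 forbidden self-matches:
Σ_{j=0}^{5} (-1)^j C(5,j)(8-j)!
= C(5,0)·8! - C(5,1)·7! + C(5,2)·6! - C(5,3)·5! + C(5,4)·4! - C(5,5)·3!
= 40320 - 25200 + 7200 - 1200 + 120 - 6
= 21234

21234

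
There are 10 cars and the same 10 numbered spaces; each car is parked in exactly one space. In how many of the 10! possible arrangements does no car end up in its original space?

1334961

The subfactorial !10 = [10!/e] (nearest integer).
10! = 3628800, and 3628800/e ≈ 1334960.92, so !10 = 1334961.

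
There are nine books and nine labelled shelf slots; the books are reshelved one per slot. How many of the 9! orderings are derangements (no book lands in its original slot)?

133496

The subfactorial !9 = [9!/e] (nearest integer).
9! = 362880, and 362880/e ≈ 133496.09, so !9 = 133496.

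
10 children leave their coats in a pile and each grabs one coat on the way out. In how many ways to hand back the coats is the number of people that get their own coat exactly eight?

45

Pick the 8 fixed positions: C(10,8) = 45 ways.
The remaining 2 must be deranged: !2 = 1.
Total: 45 × 1 = 45.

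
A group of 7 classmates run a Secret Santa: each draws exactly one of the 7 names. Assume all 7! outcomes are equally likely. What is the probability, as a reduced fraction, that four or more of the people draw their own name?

Favorable outcomes: Σ_{i≥4} C(7,i)·!(7-i) = 35·2 + 21·1 + 7·0 + 1·1 = 92.
Total outcomes: 7! = 5040.
Probability = 92/5040 = 23/1260.

23/1260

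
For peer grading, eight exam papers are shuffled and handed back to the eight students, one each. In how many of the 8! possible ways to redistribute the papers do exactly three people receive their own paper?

Pick the 3 fixed positions: C(8,3) = 56 ways.
The other 5 form a derangement: !5 = 44.
Total: 56 × 44 = 2464.

2464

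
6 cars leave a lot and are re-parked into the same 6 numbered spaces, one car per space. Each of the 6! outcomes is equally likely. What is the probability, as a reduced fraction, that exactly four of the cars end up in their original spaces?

Favorable outcomes: C(6,4)·!2 = 15·1 = 15.
Total outcomes: 6! = 720.
Probability = 15/720 = 1/48.

1/48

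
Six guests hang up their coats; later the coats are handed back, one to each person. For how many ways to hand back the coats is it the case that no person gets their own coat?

265

The subfactorial !6 = [6!/e] (nearest integer).
6! = 720, and 720/e ≈ 264.87, so !6 = 265.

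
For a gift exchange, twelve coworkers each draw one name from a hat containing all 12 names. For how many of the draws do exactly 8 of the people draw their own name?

Pick the 8 fixed positions: C(12,8) = 495 ways.
The other 4 form a derangement: !4 = 9.
Total: 495 × 9 = 4455.

4455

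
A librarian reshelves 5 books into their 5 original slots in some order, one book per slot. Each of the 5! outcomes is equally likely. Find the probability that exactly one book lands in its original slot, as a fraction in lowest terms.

3/8

Favorable outcomes: C(5,1)·!4 = 5·9 = 45.
Total outcomes: 5! = 120.
Probability = 45/120 = 3/8.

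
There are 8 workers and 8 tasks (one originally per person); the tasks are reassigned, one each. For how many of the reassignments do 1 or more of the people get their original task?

Sum C(8,i)·!(8-i) for i = 1..8:
  i=1: C(8,1)·!7 = 8·1854 = 14832
  i=2: C(8,2)·!6 = 28·265 = 7420
  i=3: C(8,3)·!5 = 56·44 = 2464
  i=4: C(8,4)·!4 = 70·9 = 630
  i=5: C(8,5)·!3 = 56·2 = 112
  i=6: C(8,6)·!2 = 28·1 = 28
  i=7: C(8,7)·!1 = 8·0 = 0
  i=8: C(8,8)·!0 = 1·1 = 1
Total = 25487.

25487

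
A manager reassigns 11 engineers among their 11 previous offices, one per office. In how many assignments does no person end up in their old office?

14684570

Recurrence: !11 = 10·(!10 + !9).
!11 = 10·(1334961 + 133496) = 10·1468457 = 14684570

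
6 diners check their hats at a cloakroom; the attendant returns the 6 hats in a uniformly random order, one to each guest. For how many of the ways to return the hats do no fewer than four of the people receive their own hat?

Sum C(6,i)·!(6-i) for i = 4..6:
  i=4: C(6,4)·!2 = 15·1 = 15
  i=5: C(6,5)·!1 = 6·0 = 0
  i=6: C(6,6)·!0 = 1·1 = 1
Total = 16.

16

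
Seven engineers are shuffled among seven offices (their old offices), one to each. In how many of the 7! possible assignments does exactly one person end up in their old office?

Choose which one of the 7 is fixed: C(7,1) = 7.
The other 6 form a derangement: !6 = 265.
Total: 7 × 265 = 1855.

1855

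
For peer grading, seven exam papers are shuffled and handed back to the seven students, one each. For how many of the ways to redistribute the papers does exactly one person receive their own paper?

Pick the single fixed position: C(7,1) = 7 ways.
The other 6 form a derangement: !6 = 265.
Total: 7 × 265 = 1855.

1855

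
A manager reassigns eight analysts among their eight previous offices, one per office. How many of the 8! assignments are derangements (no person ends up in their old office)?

!8 is the nearest integer to 8!/e.
8! = 40320, and 40320/e ≈ 14832.90, so !8 = 14833.

14833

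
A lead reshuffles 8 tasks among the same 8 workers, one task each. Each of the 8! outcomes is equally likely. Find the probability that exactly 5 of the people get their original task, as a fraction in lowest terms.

1/360

Favorable outcomes: C(8,5)·!3 = 56·2 = 112.
Total outcomes: 8! = 40320.
Probability = 112/40320 = 1/360.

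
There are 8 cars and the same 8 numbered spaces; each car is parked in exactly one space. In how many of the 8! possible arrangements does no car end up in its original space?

The subfactorial !8 = [8!/e] (nearest integer).
8! = 40320, and 40320/e ≈ 14832.90, so !8 = 14833.

14833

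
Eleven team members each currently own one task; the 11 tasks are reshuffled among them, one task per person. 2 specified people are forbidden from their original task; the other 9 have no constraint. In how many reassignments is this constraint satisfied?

33022080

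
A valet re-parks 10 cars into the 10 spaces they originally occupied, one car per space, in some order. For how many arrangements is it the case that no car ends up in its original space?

Use !n = n·!(n-1) + (-1)^n.
!10 = 10·133496 + 1 = 1334961

1334961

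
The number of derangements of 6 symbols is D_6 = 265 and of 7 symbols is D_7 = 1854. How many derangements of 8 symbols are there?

D_8 = (8-1)·(D_7 + D_6) = 7·(1854 + 265) = 7·2119 = 14833.

14833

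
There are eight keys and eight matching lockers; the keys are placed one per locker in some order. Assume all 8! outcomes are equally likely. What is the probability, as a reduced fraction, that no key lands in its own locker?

2119/5760

Favorable outcomes: !8 = 14833.
Total outcomes: 8! = 40320.
Probability = 14833/40320 = 2119/5760.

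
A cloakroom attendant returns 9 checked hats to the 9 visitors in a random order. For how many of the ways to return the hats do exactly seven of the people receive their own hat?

36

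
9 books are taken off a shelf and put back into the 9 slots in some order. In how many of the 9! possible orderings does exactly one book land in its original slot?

Choose which one of the 9 is fixed: C(9,1) = 9.
The remaining 8 must be deranged: !8 = 14833.
Total: 9 × 14833 = 133497.

133497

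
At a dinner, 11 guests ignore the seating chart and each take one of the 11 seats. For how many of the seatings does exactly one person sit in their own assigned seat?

14684571

Choose which one of the 11 is fixed: C(11,1) = 11.
The remaining 10 must be deranged: !10 = 1334961.
Total: 11 × 1334961 = 14684571.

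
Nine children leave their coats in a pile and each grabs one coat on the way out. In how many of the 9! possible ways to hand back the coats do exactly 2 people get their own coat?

66744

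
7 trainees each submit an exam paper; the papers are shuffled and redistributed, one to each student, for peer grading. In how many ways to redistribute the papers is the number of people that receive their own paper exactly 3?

Choose which 3 of the 7 are fixed: C(7,3) = 35.
The remaining 4 must be deranged: !4 = 9.
Total: 35 × 9 = 315.

315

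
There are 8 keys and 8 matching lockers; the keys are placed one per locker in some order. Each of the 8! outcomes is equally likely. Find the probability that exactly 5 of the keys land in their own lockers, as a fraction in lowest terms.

1/360

Favorable outcomes: C(8,5)·!3 = 56·2 = 112.
Total outcomes: 8! = 40320.
Probability = 112/40320 = 1/360.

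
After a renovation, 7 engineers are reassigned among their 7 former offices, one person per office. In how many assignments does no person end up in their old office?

1854

Use !n = (n-1)(!(n-1) + !(n-2)).
!7 = 6·(265 + 44) = 6·309 = 1854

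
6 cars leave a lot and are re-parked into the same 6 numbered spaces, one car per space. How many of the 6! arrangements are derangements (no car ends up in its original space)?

265

The number of derangements of 6 is !6 = Σ_{k=0}^{6} (-1)^k·6!/k!
= 6! - 6!/1! + 6!/2! - 6!/3! + 6!/4! - 6!/5! + 6!/6!
= 720 - 720 + 360 - 120 + 30 - 6 + 1
= 265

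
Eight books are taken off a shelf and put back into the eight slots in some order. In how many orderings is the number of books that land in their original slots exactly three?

Choose which 3 of the 8 are fixed: C(8,3) = 56.
The remaining 5 must be deranged: !5 = 44.
Total: 56 × 44 = 2464.

2464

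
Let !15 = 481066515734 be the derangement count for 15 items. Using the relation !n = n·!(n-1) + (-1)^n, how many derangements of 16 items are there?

!16 = 16·481066515734 + 1 = 7697064251745.

7697064251745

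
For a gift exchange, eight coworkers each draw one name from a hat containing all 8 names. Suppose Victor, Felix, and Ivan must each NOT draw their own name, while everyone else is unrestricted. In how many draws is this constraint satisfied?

Let A_j be the event that the j-th constrained one is fixed. By inclusion-exclusion over the 3 events:
Σ_{j=0}^{3} (-1)^j C(3,j)(8-j)!
= C(3,0)·8! - C(3,1)·7! + C(3,2)·6! - C(3,3)·5!
= 40320 - 15120 + 2160 - 120
= 27240

27240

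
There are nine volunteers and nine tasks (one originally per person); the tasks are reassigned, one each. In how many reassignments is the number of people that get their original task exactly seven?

36

Pick the 7 fixed positions: C(9,7) = 36 ways.
The remaining 2 must be deranged: !2 = 1.
Total: 36 × 1 = 36.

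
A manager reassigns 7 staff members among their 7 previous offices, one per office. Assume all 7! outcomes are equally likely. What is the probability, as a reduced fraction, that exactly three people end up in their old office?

1/16

Favorable outcomes: C(7,3)·!4 = 35·9 = 315.
Total outcomes: 7! = 5040.
Probability = 315/5040 = 1/16.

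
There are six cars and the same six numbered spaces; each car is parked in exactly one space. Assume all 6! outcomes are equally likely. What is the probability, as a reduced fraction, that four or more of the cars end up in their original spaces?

1/45

Favorable outcomes: Σ_{i≥4} C(6,i)·!(6-i) = 15·1 + 6·0 + 1·1 = 16.
Total outcomes: 6! = 720.
Probability = 16/720 = 1/45.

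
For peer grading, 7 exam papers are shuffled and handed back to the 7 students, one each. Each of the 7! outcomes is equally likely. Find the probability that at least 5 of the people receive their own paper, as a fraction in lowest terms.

Favorable outcomes: Σ_{i≥5} C(7,i)·!(7-i) = 21·1 + 7·0 + 1·1 = 22.
Total outcomes: 7! = 5040.
Probability = 22/5040 = 11/2520.

11/2520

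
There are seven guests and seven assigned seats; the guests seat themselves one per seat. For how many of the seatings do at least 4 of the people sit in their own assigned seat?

Sum C(7,i)·!(7-i) for i = 4..7:
  i=4: C(7,4)·!3 = 35·2 = 70
  i=5: C(7,5)·!2 = 21·1 = 21
  i=6: C(7,6)·!1 = 7·0 = 0
  i=7: C(7,7)·!0 = 1·1 = 1
Total = 92.

92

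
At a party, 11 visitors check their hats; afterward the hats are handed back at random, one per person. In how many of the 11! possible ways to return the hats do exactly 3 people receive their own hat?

Pick the 3 fixed positions: C(11,3) = 165 ways.
The remaining 8 must be deranged: !8 = 14833.
Total: 165 × 14833 = 2447445.

2447445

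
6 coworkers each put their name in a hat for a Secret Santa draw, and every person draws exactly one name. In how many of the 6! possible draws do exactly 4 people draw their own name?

15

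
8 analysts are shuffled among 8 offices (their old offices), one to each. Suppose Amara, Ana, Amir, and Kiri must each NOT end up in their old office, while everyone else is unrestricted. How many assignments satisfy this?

Inclusion-exclusion on the 4 forbidden self-matches:
Σ_{j=0}^{4} (-1)^j C(4,j)(8-j)!
= C(4,0)·8! - C(4,1)·7! + C(4,2)·6! - C(4,3)·5! + C(4,4)·4!
= 40320 - 20160 + 4320 - 480 + 24
= 24024

24024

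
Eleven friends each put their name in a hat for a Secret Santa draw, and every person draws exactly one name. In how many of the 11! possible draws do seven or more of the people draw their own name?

# with exactly i fixed is C(11,i)·!(11-i); sum over i=7..11:
  i=7: C(11,7)·!4 = 330·9 = 2970
  i=8: C(11,8)·!3 = 165·2 = 330
  i=9: C(11,9)·!2 = 55·1 = 55
  i=10: C(11,10)·!1 = 11·0 = 0
  i=11: C(11,11)·!0 = 1·1 = 1
Total = 3356.

3356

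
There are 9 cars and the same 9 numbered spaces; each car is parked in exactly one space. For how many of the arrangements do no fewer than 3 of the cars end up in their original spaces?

29143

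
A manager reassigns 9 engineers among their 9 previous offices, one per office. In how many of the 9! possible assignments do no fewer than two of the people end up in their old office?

95887

Sum C(9,i)·!(9-i) for i = 2..9:
  i=2: C(9,2)·!7 = 36·1854 = 66744
  i=3: C(9,3)·!6 = 84·265 = 22260
  i=4: C(9,4)·!5 = 126·44 = 5544
  i=5: C(9,5)·!4 = 126·9 = 1134
  i=6: C(9,6)·!3 = 84·2 = 168
  i=7: C(9,7)·!2 = 36·1 = 36
  i=8: C(9,8)·!1 = 9·0 = 0
  i=9: C(9,9)·!0 = 1·1 = 1
Total = 95887.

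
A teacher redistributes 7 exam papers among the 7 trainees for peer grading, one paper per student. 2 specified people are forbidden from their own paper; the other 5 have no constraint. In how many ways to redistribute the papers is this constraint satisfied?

3720

Inclusion-exclusion on the 2 forbidden self-matches:
Σ_{j=0}^{2} (-1)^j C(2,j)(7-j)!
= C(2,0)·7! - C(2,1)·6! + C(2,2)·5!
= 5040 - 1440 + 120
= 3720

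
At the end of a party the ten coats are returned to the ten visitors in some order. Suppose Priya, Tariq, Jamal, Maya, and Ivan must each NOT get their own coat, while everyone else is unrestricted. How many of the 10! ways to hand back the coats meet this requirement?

2170680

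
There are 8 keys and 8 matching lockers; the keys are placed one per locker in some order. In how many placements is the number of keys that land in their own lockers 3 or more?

Sum C(8,i)·!(8-i) for i = 3..8:
  i=3: C(8,3)·!5 = 56·44 = 2464
  i=4: C(8,4)·!4 = 70·9 = 630
  i=5: C(8,5)·!3 = 56·2 = 112
  i=6: C(8,6)·!2 = 28·1 = 28
  i=7: C(8,7)·!1 = 8·0 = 0
  i=8: C(8,8)·!0 = 1·1 = 1
Total = 3235.

3235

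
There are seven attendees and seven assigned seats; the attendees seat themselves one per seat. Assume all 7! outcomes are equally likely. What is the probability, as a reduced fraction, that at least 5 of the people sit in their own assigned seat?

11/2520

Favorable outcomes: Σ_{i≥5} C(7,i)·!(7-i) = 21·1 + 7·0 + 1·1 = 22.
Total outcomes: 7! = 5040.
Probability = 22/5040 = 11/2520.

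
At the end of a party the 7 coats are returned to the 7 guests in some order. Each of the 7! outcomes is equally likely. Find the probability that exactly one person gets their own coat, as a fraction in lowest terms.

Favorable outcomes: C(7,1)·!6 = 7·265 = 1855.
Total outcomes: 7! = 5040.
Probability = 1855/5040 = 53/144.

53/144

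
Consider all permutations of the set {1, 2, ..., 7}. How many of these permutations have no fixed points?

1854

!7 = 7! · Σ_{k=0}^{7} (-1)^k/k!
= 7! - 7!/1! + 7!/2! - 7!/3! + 7!/4! - 7!/5! + 7!/6! - 7!/7!
= 5040 - 5040 + 2520 - 840 + 210 - 42 + 7 - 1
= 1854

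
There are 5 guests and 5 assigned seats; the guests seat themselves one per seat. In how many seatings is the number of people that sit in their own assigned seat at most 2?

109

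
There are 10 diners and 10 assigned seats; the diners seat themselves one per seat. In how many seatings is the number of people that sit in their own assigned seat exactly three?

Choose which 3 of the 10 are fixed: C(10,3) = 120.
The other 7 form a derangement: !7 = 1854.
Total: 120 × 1854 = 222480.

222480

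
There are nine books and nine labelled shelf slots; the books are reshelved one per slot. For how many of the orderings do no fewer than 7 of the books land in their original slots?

# with exactly i fixed is C(9,i)·!(9-i); sum over i=7..9:
  i=7: C(9,7)·!2 = 36·1 = 36
  i=8: C(9,8)·!1 = 9·0 = 0
  i=9: C(9,9)·!0 = 1·1 = 1
Total = 37.

37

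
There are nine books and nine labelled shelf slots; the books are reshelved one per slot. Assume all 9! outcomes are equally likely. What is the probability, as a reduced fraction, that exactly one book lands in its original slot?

2119/5760

Favorable outcomes: C(9,1)·!8 = 9·14833 = 133497.
Total outcomes: 9! = 362880.
Probability = 133497/362880 = 2119/5760.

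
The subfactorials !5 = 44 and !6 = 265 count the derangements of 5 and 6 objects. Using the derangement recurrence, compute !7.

!7 = (7-1)·(!6 + !5) = 6·(265 + 44) = 6·309 = 1854.

1854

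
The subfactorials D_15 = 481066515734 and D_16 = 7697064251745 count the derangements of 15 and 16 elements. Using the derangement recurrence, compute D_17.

130850092279664

D_17 = (17-1)·(D_16 + D_15) = 16·(7697064251745 + 481066515734) = 16·8178130767479 = 130850092279664.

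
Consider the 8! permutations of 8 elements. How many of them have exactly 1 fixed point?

Pick the single fixed position: C(8,1) = 8 ways.
The remaining 7 must be deranged: !7 = 1854.
Total: 8 × 1854 = 14832.

14832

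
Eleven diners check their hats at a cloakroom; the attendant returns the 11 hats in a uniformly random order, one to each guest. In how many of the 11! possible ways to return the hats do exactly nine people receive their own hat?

55

Pick the 9 fixed positions: C(11,9) = 55 ways.
The other 2 form a derangement: !2 = 1.
Total: 55 × 1 = 55.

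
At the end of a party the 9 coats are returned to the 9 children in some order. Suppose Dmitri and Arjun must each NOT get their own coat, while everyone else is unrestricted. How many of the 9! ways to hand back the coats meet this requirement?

287280

Let A_j be the event that the j-th constrained one is fixed. By inclusion-exclusion over the 2 events:
Σ_{j=0}^{2} (-1)^j C(2,j)(9-j)!
= C(2,0)·9! - C(2,1)·8! + C(2,2)·7!
= 362880 - 80640 + 5040
= 287280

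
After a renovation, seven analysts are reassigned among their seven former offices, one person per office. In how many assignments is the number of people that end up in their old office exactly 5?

21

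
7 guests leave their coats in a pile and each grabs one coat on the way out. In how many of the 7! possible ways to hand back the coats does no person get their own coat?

!7 = 7! · Σ_{k=0}^{7} (-1)^k/k!
= 7! - 7!/1! + 7!/2! - 7!/3! + 7!/4! - 7!/5! + 7!/6! - 7!/7!
= 5040 - 5040 + 2520 - 840 + 210 - 42 + 7 - 1
= 1854

1854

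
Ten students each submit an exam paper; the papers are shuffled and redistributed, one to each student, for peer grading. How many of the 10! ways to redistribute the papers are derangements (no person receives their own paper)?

By inclusion-exclusion, !10 = Σ (-1)^k · 10!/k! for k=0..10
= 10! - 10!/1! + 10!/2! - 10!/3! + 10!/4! - 10!/5! + 10!/6! - 10!/7! + 10!/8! - 10!/9! + 10!/10!
= 3628800 - 3628800 + 1814400 - 604800 + 151200 - 30240 + 5040 - 720 + 90 - 10 + 1
= 1334961

1334961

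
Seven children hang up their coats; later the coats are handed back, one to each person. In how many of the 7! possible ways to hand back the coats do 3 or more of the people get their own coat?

407

Sum C(7,i)·!(7-i) for i = 3..7:
  i=3: C(7,3)·!4 = 35·9 = 315
  i=4: C(7,4)·!3 = 35·2 = 70
  i=5: C(7,5)·!2 = 21·1 = 21
  i=6: C(7,6)·!1 = 7·0 = 0
  i=7: C(7,7)·!0 = 1·1 = 1
Total = 407.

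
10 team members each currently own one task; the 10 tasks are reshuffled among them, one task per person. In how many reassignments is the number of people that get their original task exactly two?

Choose which 2 of the 10 are fixed: C(10,2) = 45.
The other 8 form a derangement: !8 = 14833.
Total: 45 × 14833 = 667485.

667485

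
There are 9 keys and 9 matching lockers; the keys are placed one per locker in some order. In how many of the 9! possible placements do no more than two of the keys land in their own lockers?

Sum C(9,i)·!(9-i) for i = 0..2:
  i=0: C(9,0)·!9 = 1·133496 = 133496
  i=1: C(9,1)·!8 = 9·14833 = 133497
  i=2: C(9,2)·!7 = 36·1854 = 66744
Total = 333737.

333737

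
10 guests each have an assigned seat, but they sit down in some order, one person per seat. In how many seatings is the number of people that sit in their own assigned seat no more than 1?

Sum C(10,i)·!(10-i) for i = 0..1:
  i=0: C(10,0)·!10 = 1·1334961 = 1334961
  i=1: C(10,1)·!9 = 10·133496 = 1334960
Total = 2669921.

2669921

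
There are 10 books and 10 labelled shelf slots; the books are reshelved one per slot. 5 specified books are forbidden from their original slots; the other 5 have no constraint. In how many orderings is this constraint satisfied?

Inclusion-exclusion on the 5 forbidden self-matches:
Σ_{j=0}^{5} (-1)^j C(5,j)(10-j)!
= C(5,0)·10! - C(5,1)·9! + C(5,2)·8! - C(5,3)·7! + C(5,4)·6! - C(5,5)·5!
= 3628800 - 1814400 + 403200 - 50400 + 3600 - 120
= 2170680

2170680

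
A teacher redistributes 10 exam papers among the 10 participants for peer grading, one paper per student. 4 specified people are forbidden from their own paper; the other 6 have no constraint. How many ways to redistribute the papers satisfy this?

2399760

Inclusion-exclusion on the 4 forbidden self-matches:
Σ_{j=0}^{4} (-1)^j C(4,j)(10-j)!
= C(4,0)·10! - C(4,1)·9! + C(4,2)·8! - C(4,3)·7! + C(4,4)·6!
= 3628800 - 1451520 + 241920 - 20160 + 720
= 2399760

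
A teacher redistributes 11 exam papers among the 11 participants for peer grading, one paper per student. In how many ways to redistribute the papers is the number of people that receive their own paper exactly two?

Choose which 2 of the 11 are fixed: C(11,2) = 55.
The other 9 form a derangement: !9 = 133496.
Total: 55 × 133496 = 7342280.

7342280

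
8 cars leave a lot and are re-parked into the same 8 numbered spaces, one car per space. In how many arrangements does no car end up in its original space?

14833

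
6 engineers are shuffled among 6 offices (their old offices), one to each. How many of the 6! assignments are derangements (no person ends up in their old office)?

265

!6 is the nearest integer to 6!/e.
6! = 720, and 720/e ≈ 264.87, so !6 = 265.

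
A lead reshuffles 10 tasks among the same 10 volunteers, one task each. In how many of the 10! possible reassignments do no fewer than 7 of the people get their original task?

286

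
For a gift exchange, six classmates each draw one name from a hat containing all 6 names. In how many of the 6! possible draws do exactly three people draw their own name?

Choose which 3 of the 6 are fixed: C(6,3) = 20.
The other 3 form a derangement: !3 = 2.
Total: 20 × 2 = 40.

40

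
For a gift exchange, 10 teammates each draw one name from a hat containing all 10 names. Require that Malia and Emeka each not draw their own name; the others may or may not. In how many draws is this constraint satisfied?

2943360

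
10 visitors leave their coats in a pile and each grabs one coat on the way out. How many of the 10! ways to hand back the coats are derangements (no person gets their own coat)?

1334961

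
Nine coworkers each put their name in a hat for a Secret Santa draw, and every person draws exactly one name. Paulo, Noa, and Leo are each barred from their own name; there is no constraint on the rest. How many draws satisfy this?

256320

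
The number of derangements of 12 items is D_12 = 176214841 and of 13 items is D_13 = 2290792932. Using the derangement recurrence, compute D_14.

D_14 = (14-1)·(D_13 + D_12) = 13·(2290792932 + 176214841) = 13·2467007773 = 32071101049.

32071101049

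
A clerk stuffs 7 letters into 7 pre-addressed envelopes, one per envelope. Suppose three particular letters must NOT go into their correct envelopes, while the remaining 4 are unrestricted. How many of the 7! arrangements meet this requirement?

Let A_j be the event that the j-th constrained one is fixed. By inclusion-exclusion over the 3 events:
Σ_{j=0}^{3} (-1)^j C(3,j)(7-j)!
= C(3,0)·7! - C(3,1)·6! + C(3,2)·5! - C(3,3)·4!
= 5040 - 2160 + 360 - 24
= 3216

3216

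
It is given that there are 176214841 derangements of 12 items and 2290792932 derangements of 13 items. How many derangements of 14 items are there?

32071101049

!14 = (14-1)·(!13 + !12) = 13·(2290792932 + 176214841) = 13·2467007773 = 32071101049.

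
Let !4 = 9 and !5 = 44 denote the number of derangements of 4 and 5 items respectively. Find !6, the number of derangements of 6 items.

!6 = (6-1)·(!5 + !4) = 5·(44 + 9) = 5·53 = 265.

265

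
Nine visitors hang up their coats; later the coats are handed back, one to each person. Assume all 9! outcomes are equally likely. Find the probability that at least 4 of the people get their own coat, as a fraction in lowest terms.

6883/362880

Favorable outcomes: Σ_{i≥4} C(9,i)·!(9-i) = 126·44 + 126·9 + 84·2 + 36·1 + 9·0 + 1·1 = 6883.
Total outcomes: 9! = 362880.
Probability = 6883/362880 = 6883/362880.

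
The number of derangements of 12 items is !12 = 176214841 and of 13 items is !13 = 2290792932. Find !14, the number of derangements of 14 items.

!14 = (14-1)·(!13 + !12) = 13·(2290792932 + 176214841) = 13·2467007773 = 32071101049.

32071101049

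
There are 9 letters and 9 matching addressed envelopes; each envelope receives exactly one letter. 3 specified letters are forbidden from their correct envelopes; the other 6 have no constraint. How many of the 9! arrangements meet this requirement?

Let A_j be the event that the j-th constrained one is fixed. By inclusion-exclusion over the 3 events:
Σ_{j=0}^{3} (-1)^j C(3,j)(9-j)!
= C(3,0)·9! - C(3,1)·8! + C(3,2)·7! - C(3,3)·6!
= 362880 - 120960 + 15120 - 720
= 256320

256320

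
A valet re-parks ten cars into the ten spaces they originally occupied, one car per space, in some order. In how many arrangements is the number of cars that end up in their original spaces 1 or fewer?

2669921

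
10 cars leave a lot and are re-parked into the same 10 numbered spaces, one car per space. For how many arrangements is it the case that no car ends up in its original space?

1334961

The subfactorial !10 = [10!/e] (nearest integer).
10! = 3628800, and 3628800/e ≈ 1334960.92, so !10 = 1334961.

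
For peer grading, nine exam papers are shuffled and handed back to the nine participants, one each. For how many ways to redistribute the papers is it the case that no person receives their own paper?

133496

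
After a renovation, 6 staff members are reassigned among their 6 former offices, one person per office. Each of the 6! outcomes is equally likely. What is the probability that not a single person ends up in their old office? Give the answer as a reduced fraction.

53/144

Favorable outcomes: !6 = 265.
Total outcomes: 6! = 720.
Probability = 265/720 = 53/144.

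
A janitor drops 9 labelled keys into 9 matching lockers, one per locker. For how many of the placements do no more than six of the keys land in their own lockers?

362843

# with exactly i fixed is C(9,i)·!(9-i); sum over i=0..6:
  i=0: C(9,0)·!9 = 1·133496 = 133496
  i=1: C(9,1)·!8 = 9·14833 = 133497
  i=2: C(9,2)·!7 = 36·1854 = 66744
  i=3: C(9,3)·!6 = 84·265 = 22260
  i=4: C(9,4)·!5 = 126·44 = 5544
  i=5: C(9,5)·!4 = 126·9 = 1134
  i=6: C(9,6)·!3 = 84·2 = 168
Total = 362843.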